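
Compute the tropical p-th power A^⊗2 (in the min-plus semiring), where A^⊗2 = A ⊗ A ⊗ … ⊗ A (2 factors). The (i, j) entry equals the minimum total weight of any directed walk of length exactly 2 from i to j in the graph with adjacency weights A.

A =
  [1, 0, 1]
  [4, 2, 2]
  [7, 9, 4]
A^⊗2 =
  [2, 1, 2]
  [5, 4, 4]
  [8, 7, 8]

Each entry (A^⊗2)_ij equals the minimum over all length-2 walks i = v_0 → v_1 → … → v_2 = j of Σ_t A[v_t][v_{t+1}]. For example, for (i, j) = (0, 2) we minimise over 3 possible intermediate vertex sequences; the minimum is 2, attained along the walk 0 → 0 → 2.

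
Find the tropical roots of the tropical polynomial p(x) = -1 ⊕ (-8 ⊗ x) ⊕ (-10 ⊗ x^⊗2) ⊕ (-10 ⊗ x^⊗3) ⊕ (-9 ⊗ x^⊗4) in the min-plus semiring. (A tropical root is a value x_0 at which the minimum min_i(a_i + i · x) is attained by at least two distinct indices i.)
Roots: {-1, 0, 2, 7}

Each tropical root is a break point of the lower envelope of the lines y = a_i + i · x (there are 5 lines, with slopes 0, 1, ..., 4). Only the lines that attain the minimum somewhere contribute to roots; other lines are dominated. Here the surviving (envelope) indices are i = 4, i = 3, i = 2, i = 1, i = 0.
Intersections between consecutive envelope lines give the roots: for adjacent envelope indices i < j the intersection is x = (a_i − a_j) / (j − i). Reading off the sorted break points: {-1, 0, 2, 7}.
Verification: at each break x_0, at least two indices attain the minimum of min_i(a_i + i · x_0).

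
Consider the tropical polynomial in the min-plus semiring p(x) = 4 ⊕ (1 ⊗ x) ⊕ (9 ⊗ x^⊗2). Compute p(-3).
p(-3) = -2

A tropical monomial a ⊗ x^⊗i evaluates to a + i · x. Evaluating each term at x = -3:
  Term 0 contributes 4 + 0 · -3 = 4
  Term 1 contributes 1 + 1 · -3 = -2
  Term 2 contributes 9 + 2 · -3 = 3
p(-3) = ⊕ of these = min[4, -2, 3] = -2.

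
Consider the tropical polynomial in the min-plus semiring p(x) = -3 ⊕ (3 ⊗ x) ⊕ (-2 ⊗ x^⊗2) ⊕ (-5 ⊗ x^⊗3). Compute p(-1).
p(-1) = -8

A tropical monomial a ⊗ x^⊗i evaluates to a + i · x. Evaluating each term at x = -1:
  Term 0 contributes -3 + 0 · -1 = -3
  Term 1 contributes 3 + 1 · -1 = 2
  Term 2 contributes -2 + 2 · -1 = -4
  Term 3 contributes -5 + 3 · -1 = -8
p(-1) = ⊕ of these = min[-3, 2, -4, -8] = -8.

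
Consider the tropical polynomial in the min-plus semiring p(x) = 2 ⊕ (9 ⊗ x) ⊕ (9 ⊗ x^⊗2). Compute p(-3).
p(-3) = 2

A tropical monomial a ⊗ x^⊗i evaluates to a + i · x. Evaluating each term at x = -3:
  Term 0 contributes 2 + 0 · -3 = 2
  Term 1 contributes 9 + 1 · -3 = 6
  Term 2 contributes 9 + 2 · -3 = 3
p(-3) = ⊕ of these = min[2, 6, 3] = 2.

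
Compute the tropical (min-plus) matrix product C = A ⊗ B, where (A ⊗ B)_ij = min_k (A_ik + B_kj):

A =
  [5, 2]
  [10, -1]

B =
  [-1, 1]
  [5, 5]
A ⊗ B =
  [4, 6]
  [4, 4]

Apply the min-plus product entry-by-entry:
  C[0][0] = min over k of (A[0][0] + B[0][0] = 5 + -1 = 4, A[0][1] + B[1][0] = 2 + 5 = 7) = 4 (attained at k = 0)
  C[0][1] = min over k of (A[0][0] + B[0][1] = 5 + 1 = 6, A[0][1] + B[1][1] = 2 + 5 = 7) = 6 (attained at k = 0)
  C[1][0] = min over k of (A[1][0] + B[0][0] = 10 + -1 = 9, A[1][1] + B[1][0] = -1 + 5 = 4) = 4 (attained at k = 1)
  C[1][1] = min over k of (A[1][0] + B[0][1] = 10 + 1 = 11, A[1][1] + B[1][1] = -1 + 5 = 4) = 4 (attained at k = 1)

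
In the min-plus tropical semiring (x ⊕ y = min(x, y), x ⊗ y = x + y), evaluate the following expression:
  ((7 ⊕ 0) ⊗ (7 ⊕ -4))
((7 ⊕ 0) ⊗ (7 ⊕ -4)) = -4

Expand innermost to outermost. Recall ⊕ takes the minimum of its arguments and ⊗ takes their sum. Working out the expression ((7 ⊕ 0) ⊗ (7 ⊕ -4)) gives -4.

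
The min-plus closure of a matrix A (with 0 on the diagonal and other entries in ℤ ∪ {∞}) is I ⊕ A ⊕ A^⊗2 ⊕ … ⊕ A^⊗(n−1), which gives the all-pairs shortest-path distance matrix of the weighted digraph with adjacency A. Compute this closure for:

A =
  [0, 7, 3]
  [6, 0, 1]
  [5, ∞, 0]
Closure =
  [0, 7, 3]
  [6, 0, 1]
  [5, 12, 0]

This is the Floyd-Warshall all-pairs shortest-path computation. For each intermediate vertex k = 0, 1, …, 2, update dist[i][j] ← min(dist[i][j], dist[i][k] + dist[k][j]). The final matrix gives, for each (i, j), the minimum total weight of any directed path from i to j (possibly empty when i = j).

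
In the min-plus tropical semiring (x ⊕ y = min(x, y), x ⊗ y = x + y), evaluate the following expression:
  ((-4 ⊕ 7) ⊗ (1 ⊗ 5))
((-4 ⊕ 7) ⊗ (1 ⊗ 5)) = 2

Expand innermost to outermost. Recall ⊕ takes the minimum of its arguments and ⊗ takes their sum. Working out the expression ((-4 ⊕ 7) ⊗ (1 ⊗ 5)) gives 2.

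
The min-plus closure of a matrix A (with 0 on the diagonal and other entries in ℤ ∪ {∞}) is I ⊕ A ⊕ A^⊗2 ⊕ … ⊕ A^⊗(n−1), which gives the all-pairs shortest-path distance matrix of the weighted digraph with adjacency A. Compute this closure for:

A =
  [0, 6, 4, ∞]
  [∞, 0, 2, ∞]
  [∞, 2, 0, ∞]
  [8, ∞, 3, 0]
Closure =
  [0, 6, 4, ∞]
  [∞, 0, 2, ∞]
  [∞, 2, 0, ∞]
  [8, 5, 3, 0]

This is the Floyd-Warshall all-pairs shortest-path computation. For each intermediate vertex k = 0, 1, …, 3, update dist[i][j] ← min(dist[i][j], dist[i][k] + dist[k][j]). The final matrix gives, for each (i, j), the minimum total weight of any directed path from i to j (possibly empty when i = j).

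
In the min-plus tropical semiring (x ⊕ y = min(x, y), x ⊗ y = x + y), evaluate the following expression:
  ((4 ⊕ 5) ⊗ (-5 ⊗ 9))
((4 ⊕ 5) ⊗ (-5 ⊗ 9)) = 8

Expand innermost to outermost. Recall ⊕ takes the minimum of its arguments and ⊗ takes their sum. Working out the expression ((4 ⊕ 5) ⊗ (-5 ⊗ 9)) gives 8.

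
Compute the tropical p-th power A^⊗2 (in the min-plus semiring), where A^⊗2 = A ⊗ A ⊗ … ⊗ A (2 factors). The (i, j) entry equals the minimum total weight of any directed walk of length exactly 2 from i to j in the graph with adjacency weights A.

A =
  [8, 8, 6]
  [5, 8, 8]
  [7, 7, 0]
A^⊗2 =
  [13, 13, 6]
  [13, 13, 8]
  [7, 7, 0]

Each entry (A^⊗2)_ij equals the minimum over all length-2 walks i = v_0 → v_1 → … → v_2 = j of Σ_t A[v_t][v_{t+1}]. For example, for (i, j) = (0, 2) we minimise over 3 possible intermediate vertex sequences; the minimum is 6, attained along the walk 0 → 2 → 2.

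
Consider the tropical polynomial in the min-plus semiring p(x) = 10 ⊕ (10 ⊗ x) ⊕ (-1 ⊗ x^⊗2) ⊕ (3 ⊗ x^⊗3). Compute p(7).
p(7) = 10

A tropical monomial a ⊗ x^⊗i evaluates to a + i · x. Evaluating each term at x = 7:
  Term 0 contributes 10 + 0 · 7 = 10
  Term 1 contributes 10 + 1 · 7 = 17
  Term 2 contributes -1 + 2 · 7 = 13
  Term 3 contributes 3 + 3 · 7 = 24
p(7) = ⊕ of these = min[10, 17, 13, 24] = 10.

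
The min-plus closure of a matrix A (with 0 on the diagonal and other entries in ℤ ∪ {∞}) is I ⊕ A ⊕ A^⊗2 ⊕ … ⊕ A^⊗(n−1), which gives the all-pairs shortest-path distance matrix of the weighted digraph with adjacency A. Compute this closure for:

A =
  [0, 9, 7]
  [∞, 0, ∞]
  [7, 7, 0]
Closure =
  [0, 9, 7]
  [∞, 0, ∞]
  [7, 7, 0]

This is the Floyd-Warshall all-pairs shortest-path computation. For each intermediate vertex k = 0, 1, …, 2, update dist[i][j] ← min(dist[i][j], dist[i][k] + dist[k][j]). The final matrix gives, for each (i, j), the minimum total weight of any directed path from i to j (possibly empty when i = j).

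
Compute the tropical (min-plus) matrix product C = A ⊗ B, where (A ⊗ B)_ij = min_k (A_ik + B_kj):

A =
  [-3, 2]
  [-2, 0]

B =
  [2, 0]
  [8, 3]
A ⊗ B =
  [-1, -3]
  [0, -2]

Apply the min-plus product entry-by-entry:
  C[0][0] = min over k of (A[0][0] + B[0][0] = -3 + 2 = -1, A[0][1] + B[1][0] = 2 + 8 = 10) = -1 (attained at k = 0)
  C[0][1] = min over k of (A[0][0] + B[0][1] = -3 + 0 = -3, A[0][1] + B[1][1] = 2 + 3 = 5) = -3 (attained at k = 0)
  C[1][0] = min over k of (A[1][0] + B[0][0] = -2 + 2 = 0, A[1][1] + B[1][0] = 0 + 8 = 8) = 0 (attained at k = 0)
  C[1][1] = min over k of (A[1][0] + B[0][1] = -2 + 0 = -2, A[1][1] + B[1][1] = 0 + 3 = 3) = -2 (attained at k = 0)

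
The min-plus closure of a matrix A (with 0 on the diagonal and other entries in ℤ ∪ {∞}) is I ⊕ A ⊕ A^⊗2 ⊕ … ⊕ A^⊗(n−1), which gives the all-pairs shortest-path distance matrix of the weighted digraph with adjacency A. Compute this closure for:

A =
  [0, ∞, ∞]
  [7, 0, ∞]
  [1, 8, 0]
Closure =
  [0, ∞, ∞]
  [7, 0, ∞]
  [1, 8, 0]

This is the Floyd-Warshall all-pairs shortest-path computation. For each intermediate vertex k = 0, 1, …, 2, update dist[i][j] ← min(dist[i][j], dist[i][k] + dist[k][j]). The final matrix gives, for each (i, j), the minimum total weight of any directed path from i to j (possibly empty when i = j).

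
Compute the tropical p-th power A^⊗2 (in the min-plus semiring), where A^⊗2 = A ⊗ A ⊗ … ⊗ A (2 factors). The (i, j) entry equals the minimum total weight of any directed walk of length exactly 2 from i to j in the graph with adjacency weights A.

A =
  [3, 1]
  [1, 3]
A^⊗2 =
  [2, 4]
  [4, 2]

Each entry (A^⊗2)_ij equals the minimum over all length-2 walks i = v_0 → v_1 → … → v_2 = j of Σ_t A[v_t][v_{t+1}]. For example, for (i, j) = (0, 1) we minimise over 2 possible intermediate vertex sequences; the minimum is 4, attained along the walk 0 → 0 → 1.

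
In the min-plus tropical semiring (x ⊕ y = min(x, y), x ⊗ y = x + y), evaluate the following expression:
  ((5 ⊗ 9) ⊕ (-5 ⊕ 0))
((5 ⊗ 9) ⊕ (-5 ⊕ 0)) = -5

Expand innermost to outermost. Recall ⊕ takes the minimum of its arguments and ⊗ takes their sum. Working out the expression ((5 ⊗ 9) ⊕ (-5 ⊕ 0)) gives -5.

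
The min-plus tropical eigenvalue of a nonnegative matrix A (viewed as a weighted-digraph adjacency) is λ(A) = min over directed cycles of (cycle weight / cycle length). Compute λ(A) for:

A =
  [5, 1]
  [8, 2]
λ(A) = 2

Enumerate directed cycles and compute their means (weight / length). Sample:
  cycle 0 → 0: weight = 5, length = 1, mean = 5/1 ≈ 5.000
  cycle 1 → 1: weight = 2, length = 1, mean = 2/1 ≈ 2.000
  cycle 0 → 1 → 0: weight = 9, length = 2, mean = 9/2 ≈ 4.500
  cycle 1 → 0 → 1: weight = 9, length = 2, mean = 9/2 ≈ 4.500
Minimum mean = 2.000, attained e.g. along the cycle 1 → 1 with weight 2 and length 1. So λ(A) = 2/1 = 2.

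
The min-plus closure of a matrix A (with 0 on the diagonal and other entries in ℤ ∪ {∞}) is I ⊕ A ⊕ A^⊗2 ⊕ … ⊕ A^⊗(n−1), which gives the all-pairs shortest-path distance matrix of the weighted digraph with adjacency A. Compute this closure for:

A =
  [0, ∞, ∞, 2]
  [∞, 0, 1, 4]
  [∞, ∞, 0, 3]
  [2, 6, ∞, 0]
Closure =
  [0, 8, 9, 2]
  [6, 0, 1, 4]
  [5, 9, 0, 3]
  [2, 6, 7, 0]

This is the Floyd-Warshall all-pairs shortest-path computation. For each intermediate vertex k = 0, 1, …, 3, update dist[i][j] ← min(dist[i][j], dist[i][k] + dist[k][j]). The final matrix gives, for each (i, j), the minimum total weight of any directed path from i to j (possibly empty when i = j).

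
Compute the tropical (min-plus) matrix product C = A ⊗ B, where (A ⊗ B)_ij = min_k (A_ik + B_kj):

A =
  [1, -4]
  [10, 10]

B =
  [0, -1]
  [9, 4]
A ⊗ B =
  [1, 0]
  [10, 9]

Apply the min-plus product entry-by-entry:
  C[0][0] = min over k of (A[0][0] + B[0][0] = 1 + 0 = 1, A[0][1] + B[1][0] = -4 + 9 = 5) = 1 (attained at k = 0)
  C[0][1] = min over k of (A[0][0] + B[0][1] = 1 + -1 = 0, A[0][1] + B[1][1] = -4 + 4 = 0) = 0 (attained at k = 0)
  C[1][0] = min over k of (A[1][0] + B[0][0] = 10 + 0 = 10, A[1][1] + B[1][0] = 10 + 9 = 19) = 10 (attained at k = 0)
  C[1][1] = min over k of (A[1][0] + B[0][1] = 10 + -1 = 9, A[1][1] + B[1][1] = 10 + 4 = 14) = 9 (attained at k = 0)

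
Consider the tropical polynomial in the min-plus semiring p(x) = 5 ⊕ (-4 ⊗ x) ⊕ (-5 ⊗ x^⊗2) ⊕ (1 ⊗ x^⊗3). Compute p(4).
p(4) = 0

A tropical monomial a ⊗ x^⊗i evaluates to a + i · x. Evaluating each term at x = 4:
  Term 0 contributes 5 + 0 · 4 = 5
  Term 1 contributes -4 + 1 · 4 = 0
  Term 2 contributes -5 + 2 · 4 = 3
  Term 3 contributes 1 + 3 · 4 = 13
p(4) = ⊕ of these = min[5, 0, 3, 13] = 0.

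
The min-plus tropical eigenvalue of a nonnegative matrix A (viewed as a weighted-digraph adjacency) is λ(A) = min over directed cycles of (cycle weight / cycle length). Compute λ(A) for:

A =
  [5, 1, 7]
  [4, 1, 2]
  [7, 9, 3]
λ(A) = 1

Enumerate directed cycles and compute their means (weight / length). Sample:
  cycle 0 → 0: weight = 5, length = 1, mean = 5/1 ≈ 5.000
  cycle 1 → 1: weight = 1, length = 1, mean = 1/1 ≈ 1.000
  cycle 2 → 2: weight = 3, length = 1, mean = 3/1 ≈ 3.000
  cycle 0 → 1 → 0: weight = 5, length = 2, mean = 5/2 ≈ 2.500
  cycle 0 → 2 → 0: weight = 14, length = 2, mean = 14/2 ≈ 7.000
  cycle 1 → 0 → 1: weight = 5, length = 2, mean = 5/2 ≈ 2.500
Minimum mean = 1.000, attained e.g. along the cycle 1 → 1 with weight 1 and length 1. So λ(A) = 1/1 = 1.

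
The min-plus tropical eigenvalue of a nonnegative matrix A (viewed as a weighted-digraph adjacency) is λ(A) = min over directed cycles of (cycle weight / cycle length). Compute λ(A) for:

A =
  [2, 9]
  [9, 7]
λ(A) = 2

Enumerate directed cycles and compute their means (weight / length). Sample:
  cycle 0 → 0: weight = 2, length = 1, mean = 2/1 ≈ 2.000
  cycle 1 → 1: weight = 7, length = 1, mean = 7/1 ≈ 7.000
  cycle 0 → 1 → 0: weight = 18, length = 2, mean = 18/2 ≈ 9.000
  cycle 1 → 0 → 1: weight = 18, length = 2, mean = 18/2 ≈ 9.000
Minimum mean = 2.000, attained e.g. along the cycle 0 → 0 with weight 2 and length 1. So λ(A) = 2/1 = 2.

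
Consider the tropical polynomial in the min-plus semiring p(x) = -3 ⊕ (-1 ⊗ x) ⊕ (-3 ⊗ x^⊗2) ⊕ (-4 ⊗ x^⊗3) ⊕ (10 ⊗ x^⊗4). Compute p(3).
p(3) = -3

A tropical monomial a ⊗ x^⊗i evaluates to a + i · x. Evaluating each term at x = 3:
  Term 0 contributes -3 + 0 · 3 = -3
  Term 1 contributes -1 + 1 · 3 = 2
  Term 2 contributes -3 + 2 · 3 = 3
  Term 3 contributes -4 + 3 · 3 = 5
  Term 4 contributes 10 + 4 · 3 = 22
p(3) = ⊕ of these = min[-3, 2, 3, 5, 22] = -3.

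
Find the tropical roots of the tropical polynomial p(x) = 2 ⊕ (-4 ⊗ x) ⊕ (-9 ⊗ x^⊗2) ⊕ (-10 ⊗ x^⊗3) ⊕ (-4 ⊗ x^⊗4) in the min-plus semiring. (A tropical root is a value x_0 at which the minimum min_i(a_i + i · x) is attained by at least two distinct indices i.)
Roots: {-6, 1, 5, 6}

Each tropical root is a break point of the lower envelope of the lines y = a_i + i · x (there are 5 lines, with slopes 0, 1, ..., 4). Only the lines that attain the minimum somewhere contribute to roots; other lines are dominated. Here the surviving (envelope) indices are i = 4, i = 3, i = 2, i = 1, i = 0.
Intersections between consecutive envelope lines give the roots: for adjacent envelope indices i < j the intersection is x = (a_i − a_j) / (j − i). Reading off the sorted break points: {-6, 1, 5, 6}.
Verification: at each break x_0, at least two indices attain the minimum of min_i(a_i + i · x_0).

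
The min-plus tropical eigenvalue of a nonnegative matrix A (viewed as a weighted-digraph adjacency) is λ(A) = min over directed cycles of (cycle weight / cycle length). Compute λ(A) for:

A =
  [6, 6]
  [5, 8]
λ(A) = 11/2

Enumerate directed cycles and compute their means (weight / length). Sample:
  cycle 0 → 0: weight = 6, length = 1, mean = 6/1 ≈ 6.000
  cycle 1 → 1: weight = 8, length = 1, mean = 8/1 ≈ 8.000
  cycle 0 → 1 → 0: weight = 11, length = 2, mean = 11/2 ≈ 5.500
  cycle 1 → 0 → 1: weight = 11, length = 2, mean = 11/2 ≈ 5.500
Minimum mean = 5.500, attained e.g. along the cycle 0 → 1 → 0 with weight 11 and length 2. So λ(A) = 11/2 = 11/2.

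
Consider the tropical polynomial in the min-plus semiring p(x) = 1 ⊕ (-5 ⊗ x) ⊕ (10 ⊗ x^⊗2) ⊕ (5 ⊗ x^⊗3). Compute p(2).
p(2) = -3

A tropical monomial a ⊗ x^⊗i evaluates to a + i · x. Evaluating each term at x = 2:
  Term 0 contributes 1 + 0 · 2 = 1
  Term 1 contributes -5 + 1 · 2 = -3
  Term 2 contributes 10 + 2 · 2 = 14
  Term 3 contributes 5 + 3 · 2 = 11
p(2) = ⊕ of these = min[1, -3, 14, 11] = -3.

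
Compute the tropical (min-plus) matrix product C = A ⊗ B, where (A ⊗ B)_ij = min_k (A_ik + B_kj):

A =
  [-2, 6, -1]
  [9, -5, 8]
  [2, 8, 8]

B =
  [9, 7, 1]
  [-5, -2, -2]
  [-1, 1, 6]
A ⊗ B =
  [-2, 0, -1]
  [-10, -7, -7]
  [3, 6, 3]

Apply the min-plus product entry-by-entry:
  C[0][0] = min over k of (A[0][0] + B[0][0] = -2 + 9 = 7, A[0][1] + B[1][0] = 6 + -5 = 1, A[0][2] + B[2][0] = -1 + -1 = -2) = -2 (attained at k = 2)
  C[0][1] = min over k of (A[0][0] + B[0][1] = -2 + 7 = 5, A[0][1] + B[1][1] = 6 + -2 = 4, A[0][2] + B[2][1] = -1 + 1 = 0) = 0 (attained at k = 2)
  C[0][2] = min over k of (A[0][0] + B[0][2] = -2 + 1 = -1, A[0][1] + B[1][2] = 6 + -2 = 4, A[0][2] + B[2][2] = -1 + 6 = 5) = -1 (attained at k = 0)
  C[1][0] = min over k of (A[1][0] + B[0][0] = 9 + 9 = 18, A[1][1] + B[1][0] = -5 + -5 = -10, A[1][2] + B[2][0] = 8 + -1 = 7) = -10 (attained at k = 1)
  C[1][1] = min over k of (A[1][0] + B[0][1] = 9 + 7 = 16, A[1][1] + B[1][1] = -5 + -2 = -7, A[1][2] + B[2][1] = 8 + 1 = 9) = -7 (attained at k = 1)
  C[1][2] = min over k of (A[1][0] + B[0][2] = 9 + 1 = 10, A[1][1] + B[1][2] = -5 + -2 = -7, A[1][2] + B[2][2] = 8 + 6 = 14) = -7 (attained at k = 1)
  C[2][0] = min over k of (A[2][0] + B[0][0] = 2 + 9 = 11, A[2][1] + B[1][0] = 8 + -5 = 3, A[2][2] + B[2][0] = 8 + -1 = 7) = 3 (attained at k = 1)
  C[2][1] = min over k of (A[2][0] + B[0][1] = 2 + 7 = 9, A[2][1] + B[1][1] = 8 + -2 = 6, A[2][2] + B[2][1] = 8 + 1 = 9) = 6 (attained at k = 1)
  C[2][2] = min over k of (A[2][0] + B[0][2] = 2 + 1 = 3, A[2][1] + B[1][2] = 8 + -2 = 6, A[2][2] + B[2][2] = 8 + 6 = 14) = 3 (attained at k = 0)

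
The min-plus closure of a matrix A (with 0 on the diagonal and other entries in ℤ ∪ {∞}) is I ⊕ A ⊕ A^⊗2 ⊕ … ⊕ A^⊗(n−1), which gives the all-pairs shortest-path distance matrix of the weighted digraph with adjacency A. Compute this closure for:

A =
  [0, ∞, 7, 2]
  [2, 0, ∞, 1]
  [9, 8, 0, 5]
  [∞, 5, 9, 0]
Closure =
  [0, 7, 7, 2]
  [2, 0, 9, 1]
  [9, 8, 0, 5]
  [7, 5, 9, 0]

This is the Floyd-Warshall all-pairs shortest-path computation. For each intermediate vertex k = 0, 1, …, 3, update dist[i][j] ← min(dist[i][j], dist[i][k] + dist[k][j]). The final matrix gives, for each (i, j), the minimum total weight of any directed path from i to j (possibly empty when i = j).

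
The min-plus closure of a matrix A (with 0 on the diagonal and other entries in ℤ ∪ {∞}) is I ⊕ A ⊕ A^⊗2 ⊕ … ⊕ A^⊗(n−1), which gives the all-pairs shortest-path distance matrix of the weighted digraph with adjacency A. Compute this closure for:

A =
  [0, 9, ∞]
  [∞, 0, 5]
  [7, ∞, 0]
Closure =
  [0, 9, 14]
  [12, 0, 5]
  [7, 16, 0]

This is the Floyd-Warshall all-pairs shortest-path computation. For each intermediate vertex k = 0, 1, …, 2, update dist[i][j] ← min(dist[i][j], dist[i][k] + dist[k][j]). The final matrix gives, for each (i, j), the minimum total weight of any directed path from i to j (possibly empty when i = j).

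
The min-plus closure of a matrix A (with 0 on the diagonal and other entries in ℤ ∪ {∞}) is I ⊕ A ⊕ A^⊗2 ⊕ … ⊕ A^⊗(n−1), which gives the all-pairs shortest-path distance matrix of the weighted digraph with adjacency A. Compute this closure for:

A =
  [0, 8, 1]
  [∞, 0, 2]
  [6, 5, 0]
Closure =
  [0, 6, 1]
  [8, 0, 2]
  [6, 5, 0]

This is the Floyd-Warshall all-pairs shortest-path computation. For each intermediate vertex k = 0, 1, …, 2, update dist[i][j] ← min(dist[i][j], dist[i][k] + dist[k][j]). The final matrix gives, for each (i, j), the minimum total weight of any directed path from i to j (possibly empty when i = j).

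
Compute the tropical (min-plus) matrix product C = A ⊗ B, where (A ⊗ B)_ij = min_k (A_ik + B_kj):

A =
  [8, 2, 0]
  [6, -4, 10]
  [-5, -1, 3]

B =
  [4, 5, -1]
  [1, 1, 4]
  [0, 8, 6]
A ⊗ B =
  [0, 3, 6]
  [-3, -3, 0]
  [-1, 0, -6]

Apply the min-plus product entry-by-entry:
  C[0][0] = min over k of (A[0][0] + B[0][0] = 8 + 4 = 12, A[0][1] + B[1][0] = 2 + 1 = 3, A[0][2] + B[2][0] = 0 + 0 = 0) = 0 (attained at k = 2)
  C[0][1] = min over k of (A[0][0] + B[0][1] = 8 + 5 = 13, A[0][1] + B[1][1] = 2 + 1 = 3, A[0][2] + B[2][1] = 0 + 8 = 8) = 3 (attained at k = 1)
  C[0][2] = min over k of (A[0][0] + B[0][2] = 8 + -1 = 7, A[0][1] + B[1][2] = 2 + 4 = 6, A[0][2] + B[2][2] = 0 + 6 = 6) = 6 (attained at k = 1)
  C[1][0] = min over k of (A[1][0] + B[0][0] = 6 + 4 = 10, A[1][1] + B[1][0] = -4 + 1 = -3, A[1][2] + B[2][0] = 10 + 0 = 10) = -3 (attained at k = 1)
  C[1][1] = min over k of (A[1][0] + B[0][1] = 6 + 5 = 11, A[1][1] + B[1][1] = -4 + 1 = -3, A[1][2] + B[2][1] = 10 + 8 = 18) = -3 (attained at k = 1)
  C[1][2] = min over k of (A[1][0] + B[0][2] = 6 + -1 = 5, A[1][1] + B[1][2] = -4 + 4 = 0, A[1][2] + B[2][2] = 10 + 6 = 16) = 0 (attained at k = 1)
  C[2][0] = min over k of (A[2][0] + B[0][0] = -5 + 4 = -1, A[2][1] + B[1][0] = -1 + 1 = 0, A[2][2] + B[2][0] = 3 + 0 = 3) = -1 (attained at k = 0)
  C[2][1] = min over k of (A[2][0] + B[0][1] = -5 + 5 = 0, A[2][1] + B[1][1] = -1 + 1 = 0, A[2][2] + B[2][1] = 3 + 8 = 11) = 0 (attained at k = 0)
  C[2][2] = min over k of (A[2][0] + B[0][2] = -5 + -1 = -6, A[2][1] + B[1][2] = -1 + 4 = 3, A[2][2] + B[2][2] = 3 + 6 = 9) = -6 (attained at k = 0)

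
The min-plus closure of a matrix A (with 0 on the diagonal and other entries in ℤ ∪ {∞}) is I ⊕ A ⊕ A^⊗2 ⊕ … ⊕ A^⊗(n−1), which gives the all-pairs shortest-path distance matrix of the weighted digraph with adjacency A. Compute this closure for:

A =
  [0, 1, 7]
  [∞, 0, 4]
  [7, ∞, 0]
Closure =
  [0, 1, 5]
  [11, 0, 4]
  [7, 8, 0]

This is the Floyd-Warshall all-pairs shortest-path computation. For each intermediate vertex k = 0, 1, …, 2, update dist[i][j] ← min(dist[i][j], dist[i][k] + dist[k][j]). The final matrix gives, for each (i, j), the minimum total weight of any directed path from i to j (possibly empty when i = j).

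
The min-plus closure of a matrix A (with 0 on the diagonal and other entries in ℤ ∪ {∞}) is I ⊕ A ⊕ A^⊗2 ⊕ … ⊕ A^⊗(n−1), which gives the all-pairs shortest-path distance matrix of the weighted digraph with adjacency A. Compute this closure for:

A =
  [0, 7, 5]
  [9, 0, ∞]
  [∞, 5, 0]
Closure =
  [0, 7, 5]
  [9, 0, 14]
  [14, 5, 0]

This is the Floyd-Warshall all-pairs shortest-path computation. For each intermediate vertex k = 0, 1, …, 2, update dist[i][j] ← min(dist[i][j], dist[i][k] + dist[k][j]). The final matrix gives, for each (i, j), the minimum total weight of any directed path from i to j (possibly empty when i = j).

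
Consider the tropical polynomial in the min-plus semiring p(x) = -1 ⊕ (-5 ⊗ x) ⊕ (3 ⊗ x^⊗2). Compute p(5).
p(5) = -1

A tropical monomial a ⊗ x^⊗i evaluates to a + i · x. Evaluating each term at x = 5:
  Term 0 contributes -1 + 0 · 5 = -1
  Term 1 contributes -5 + 1 · 5 = 0
  Term 2 contributes 3 + 2 · 5 = 13
p(5) = ⊕ of these = min[-1, 0, 13] = -1.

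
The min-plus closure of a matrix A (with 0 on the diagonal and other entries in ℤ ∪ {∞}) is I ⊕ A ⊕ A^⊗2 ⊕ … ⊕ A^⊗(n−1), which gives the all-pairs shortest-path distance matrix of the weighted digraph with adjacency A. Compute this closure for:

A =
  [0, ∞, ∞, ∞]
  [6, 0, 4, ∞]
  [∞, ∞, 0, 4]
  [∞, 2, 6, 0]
Closure =
  [0, ∞, ∞, ∞]
  [6, 0, 4, 8]
  [12, 6, 0, 4]
  [8, 2, 6, 0]

This is the Floyd-Warshall all-pairs shortest-path computation. For each intermediate vertex k = 0, 1, …, 3, update dist[i][j] ← min(dist[i][j], dist[i][k] + dist[k][j]). The final matrix gives, for each (i, j), the minimum total weight of any directed path from i to j (possibly empty when i = j).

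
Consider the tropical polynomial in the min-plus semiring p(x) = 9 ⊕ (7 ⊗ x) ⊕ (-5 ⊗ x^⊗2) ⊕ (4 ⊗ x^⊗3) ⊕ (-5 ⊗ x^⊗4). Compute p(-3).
p(-3) = -17

A tropical monomial a ⊗ x^⊗i evaluates to a + i · x. Evaluating each term at x = -3:
  Term 0 contributes 9 + 0 · -3 = 9
  Term 1 contributes 7 + 1 · -3 = 4
  Term 2 contributes -5 + 2 · -3 = -11
  Term 3 contributes 4 + 3 · -3 = -5
  Term 4 contributes -5 + 4 · -3 = -17
p(-3) = ⊕ of these = min[9, 4, -11, -5, -17] = -17.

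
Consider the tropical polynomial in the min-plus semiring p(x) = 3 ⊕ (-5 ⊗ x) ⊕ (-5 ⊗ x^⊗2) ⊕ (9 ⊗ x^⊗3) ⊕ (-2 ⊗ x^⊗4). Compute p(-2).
p(-2) = -10

A tropical monomial a ⊗ x^⊗i evaluates to a + i · x. Evaluating each term at x = -2:
  Term 0 contributes 3 + 0 · -2 = 3
  Term 1 contributes -5 + 1 · -2 = -7
  Term 2 contributes -5 + 2 · -2 = -9
  Term 3 contributes 9 + 3 · -2 = 3
  Term 4 contributes -2 + 4 · -2 = -10
p(-2) = ⊕ of these = min[3, -7, -9, 3, -10] = -10.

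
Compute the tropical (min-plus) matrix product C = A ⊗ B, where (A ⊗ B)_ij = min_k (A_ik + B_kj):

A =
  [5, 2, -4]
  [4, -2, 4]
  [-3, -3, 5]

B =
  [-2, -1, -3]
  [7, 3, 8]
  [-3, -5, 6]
A ⊗ B =
  [-7, -9, 2]
  [1, -1, 1]
  [-5, -4, -6]

Apply the min-plus product entry-by-entry:
  C[0][0] = min over k of (A[0][0] + B[0][0] = 5 + -2 = 3, A[0][1] + B[1][0] = 2 + 7 = 9, A[0][2] + B[2][0] = -4 + -3 = -7) = -7 (attained at k = 2)
  C[0][1] = min over k of (A[0][0] + B[0][1] = 5 + -1 = 4, A[0][1] + B[1][1] = 2 + 3 = 5, A[0][2] + B[2][1] = -4 + -5 = -9) = -9 (attained at k = 2)
  C[0][2] = min over k of (A[0][0] + B[0][2] = 5 + -3 = 2, A[0][1] + B[1][2] = 2 + 8 = 10, A[0][2] + B[2][2] = -4 + 6 = 2) = 2 (attained at k = 0)
  C[1][0] = min over k of (A[1][0] + B[0][0] = 4 + -2 = 2, A[1][1] + B[1][0] = -2 + 7 = 5, A[1][2] + B[2][0] = 4 + -3 = 1) = 1 (attained at k = 2)
  C[1][1] = min over k of (A[1][0] + B[0][1] = 4 + -1 = 3, A[1][1] + B[1][1] = -2 + 3 = 1, A[1][2] + B[2][1] = 4 + -5 = -1) = -1 (attained at k = 2)
  C[1][2] = min over k of (A[1][0] + B[0][2] = 4 + -3 = 1, A[1][1] + B[1][2] = -2 + 8 = 6, A[1][2] + B[2][2] = 4 + 6 = 10) = 1 (attained at k = 0)
  C[2][0] = min over k of (A[2][0] + B[0][0] = -3 + -2 = -5, A[2][1] + B[1][0] = -3 + 7 = 4, A[2][2] + B[2][0] = 5 + -3 = 2) = -5 (attained at k = 0)
  C[2][1] = min over k of (A[2][0] + B[0][1] = -3 + -1 = -4, A[2][1] + B[1][1] = -3 + 3 = 0, A[2][2] + B[2][1] = 5 + -5 = 0) = -4 (attained at k = 0)
  C[2][2] = min over k of (A[2][0] + B[0][2] = -3 + -3 = -6, A[2][1] + B[1][2] = -3 + 8 = 5, A[2][2] + B[2][2] = 5 + 6 = 11) = -6 (attained at k = 0)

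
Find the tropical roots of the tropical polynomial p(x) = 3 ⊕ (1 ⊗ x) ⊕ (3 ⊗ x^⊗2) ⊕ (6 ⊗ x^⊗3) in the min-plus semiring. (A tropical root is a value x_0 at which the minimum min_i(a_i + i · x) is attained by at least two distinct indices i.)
Roots: {-3, -2, 2}

Each tropical root is a break point of the lower envelope of the lines y = a_i + i · x (there are 4 lines, with slopes 0, 1, ..., 3). Only the lines that attain the minimum somewhere contribute to roots; other lines are dominated. Here the surviving (envelope) indices are i = 3, i = 2, i = 1, i = 0.
Intersections between consecutive envelope lines give the roots: for adjacent envelope indices i < j the intersection is x = (a_i − a_j) / (j − i). Reading off the sorted break points: {-3, -2, 2}.
Verification: at each break x_0, at least two indices attain the minimum of min_i(a_i + i · x_0).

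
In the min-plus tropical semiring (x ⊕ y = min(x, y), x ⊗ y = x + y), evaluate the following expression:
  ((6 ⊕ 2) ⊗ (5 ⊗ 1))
((6 ⊕ 2) ⊗ (5 ⊗ 1)) = 8

Expand innermost to outermost. Recall ⊕ takes the minimum of its arguments and ⊗ takes their sum. Working out the expression ((6 ⊕ 2) ⊗ (5 ⊗ 1)) gives 8.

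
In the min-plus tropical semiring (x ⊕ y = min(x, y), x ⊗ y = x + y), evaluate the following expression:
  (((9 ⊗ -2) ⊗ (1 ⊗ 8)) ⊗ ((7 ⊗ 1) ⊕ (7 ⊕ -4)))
(((9 ⊗ -2) ⊗ (1 ⊗ 8)) ⊗ ((7 ⊗ 1) ⊕ (7 ⊕ -4))) = 12

Expand innermost to outermost. Recall ⊕ takes the minimum of its arguments and ⊗ takes their sum. Working out the expression (((9 ⊗ -2) ⊗ (1 ⊗ 8)) ⊗ ((7 ⊗ 1) ⊕ (7 ⊕ -4))) gives 12.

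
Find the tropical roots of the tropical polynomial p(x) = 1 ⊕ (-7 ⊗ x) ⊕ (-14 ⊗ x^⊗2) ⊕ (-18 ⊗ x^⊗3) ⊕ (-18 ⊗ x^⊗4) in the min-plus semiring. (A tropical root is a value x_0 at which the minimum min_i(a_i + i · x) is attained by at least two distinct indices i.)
Roots: {0, 4, 7, 8}

Each tropical root is a break point of the lower envelope of the lines y = a_i + i · x (there are 5 lines, with slopes 0, 1, ..., 4). Only the lines that attain the minimum somewhere contribute to roots; other lines are dominated. Here the surviving (envelope) indices are i = 4, i = 3, i = 2, i = 1, i = 0.
Intersections between consecutive envelope lines give the roots: for adjacent envelope indices i < j the intersection is x = (a_i − a_j) / (j − i). Reading off the sorted break points: {0, 4, 7, 8}.
Verification: at each break x_0, at least two indices attain the minimum of min_i(a_i + i · x_0).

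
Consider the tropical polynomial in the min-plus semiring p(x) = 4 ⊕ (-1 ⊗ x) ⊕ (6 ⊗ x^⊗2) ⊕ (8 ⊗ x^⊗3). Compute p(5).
p(5) = 4

A tropical monomial a ⊗ x^⊗i evaluates to a + i · x. Evaluating each term at x = 5:
  Term 0 contributes 4 + 0 · 5 = 4
  Term 1 contributes -1 + 1 · 5 = 4
  Term 2 contributes 6 + 2 · 5 = 16
  Term 3 contributes 8 + 3 · 5 = 23
p(5) = ⊕ of these = min[4, 4, 16, 23] = 4.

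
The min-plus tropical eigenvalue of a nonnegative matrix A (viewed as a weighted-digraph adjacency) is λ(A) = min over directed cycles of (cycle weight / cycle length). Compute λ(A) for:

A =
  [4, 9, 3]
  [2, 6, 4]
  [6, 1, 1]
λ(A) = 1

Enumerate directed cycles and compute their means (weight / length). Sample:
  cycle 0 → 0: weight = 4, length = 1, mean = 4/1 ≈ 4.000
  cycle 1 → 1: weight = 6, length = 1, mean = 6/1 ≈ 6.000
  cycle 2 → 2: weight = 1, length = 1, mean = 1/1 ≈ 1.000
  cycle 0 → 1 → 0: weight = 11, length = 2, mean = 11/2 ≈ 5.500
  cycle 0 → 2 → 0: weight = 9, length = 2, mean = 9/2 ≈ 4.500
  cycle 1 → 0 → 1: weight = 11, length = 2, mean = 11/2 ≈ 5.500
Minimum mean = 1.000, attained e.g. along the cycle 2 → 2 with weight 1 and length 1. So λ(A) = 1/1 = 1.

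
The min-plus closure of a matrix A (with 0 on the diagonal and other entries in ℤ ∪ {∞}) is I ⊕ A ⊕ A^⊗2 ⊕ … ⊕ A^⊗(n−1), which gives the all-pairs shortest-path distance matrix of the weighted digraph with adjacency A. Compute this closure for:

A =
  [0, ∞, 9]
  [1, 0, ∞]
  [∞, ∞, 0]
Closure =
  [0, ∞, 9]
  [1, 0, 10]
  [∞, ∞, 0]

This is the Floyd-Warshall all-pairs shortest-path computation. For each intermediate vertex k = 0, 1, …, 2, update dist[i][j] ← min(dist[i][j], dist[i][k] + dist[k][j]). The final matrix gives, for each (i, j), the minimum total weight of any directed path from i to j (possibly empty when i = j).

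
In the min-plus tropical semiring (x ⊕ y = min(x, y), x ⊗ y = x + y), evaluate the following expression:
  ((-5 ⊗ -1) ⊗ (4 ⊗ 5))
((-5 ⊗ -1) ⊗ (4 ⊗ 5)) = 3

Expand innermost to outermost. Recall ⊕ takes the minimum of its arguments and ⊗ takes their sum. Working out the expression ((-5 ⊗ -1) ⊗ (4 ⊗ 5)) gives 3.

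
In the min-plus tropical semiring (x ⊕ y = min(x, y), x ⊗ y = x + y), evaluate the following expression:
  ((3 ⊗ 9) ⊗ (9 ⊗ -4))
((3 ⊗ 9) ⊗ (9 ⊗ -4)) = 17

Expand innermost to outermost. Recall ⊕ takes the minimum of its arguments and ⊗ takes their sum. Working out the expression ((3 ⊗ 9) ⊗ (9 ⊗ -4)) gives 17.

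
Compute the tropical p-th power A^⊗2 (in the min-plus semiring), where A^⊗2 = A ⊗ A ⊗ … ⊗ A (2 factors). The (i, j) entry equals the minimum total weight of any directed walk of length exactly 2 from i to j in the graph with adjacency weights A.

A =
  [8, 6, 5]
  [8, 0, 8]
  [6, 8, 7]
A^⊗2 =
  [11, 6, 12]
  [8, 0, 8]
  [13, 8, 11]

Each entry (A^⊗2)_ij equals the minimum over all length-2 walks i = v_0 → v_1 → … → v_2 = j of Σ_t A[v_t][v_{t+1}]. For example, for (i, j) = (0, 2) we minimise over 3 possible intermediate vertex sequences; the minimum is 12, attained along the walk 0 → 2 → 2.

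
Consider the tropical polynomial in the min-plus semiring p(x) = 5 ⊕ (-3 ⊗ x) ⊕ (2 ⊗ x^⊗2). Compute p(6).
p(6) = 3

A tropical monomial a ⊗ x^⊗i evaluates to a + i · x. Evaluating each term at x = 6:
  Term 0 contributes 5 + 0 · 6 = 5
  Term 1 contributes -3 + 1 · 6 = 3
  Term 2 contributes 2 + 2 · 6 = 14
p(6) = ⊕ of these = min[5, 3, 14] = 3.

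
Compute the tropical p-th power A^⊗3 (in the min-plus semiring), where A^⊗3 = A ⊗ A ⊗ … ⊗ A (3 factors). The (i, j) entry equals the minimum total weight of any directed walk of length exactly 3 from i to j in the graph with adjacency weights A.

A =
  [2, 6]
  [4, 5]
A^⊗3 =
  [6, 10]
  [8, 12]

Each entry (A^⊗3)_ij equals the minimum over all length-3 walks i = v_0 → v_1 → … → v_3 = j of Σ_t A[v_t][v_{t+1}]. For example, for (i, j) = (0, 1) we minimise over 4 possible intermediate vertex sequences; the minimum is 10, attained along the walk 0 → 0 → 0 → 1.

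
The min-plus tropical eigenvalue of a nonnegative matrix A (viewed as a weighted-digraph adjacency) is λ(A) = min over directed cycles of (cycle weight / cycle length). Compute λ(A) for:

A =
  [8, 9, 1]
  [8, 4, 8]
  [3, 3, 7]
λ(A) = 2

Enumerate directed cycles and compute their means (weight / length). Sample:
  cycle 0 → 0: weight = 8, length = 1, mean = 8/1 ≈ 8.000
  cycle 1 → 1: weight = 4, length = 1, mean = 4/1 ≈ 4.000
  cycle 2 → 2: weight = 7, length = 1, mean = 7/1 ≈ 7.000
  cycle 0 → 1 → 0: weight = 17, length = 2, mean = 17/2 ≈ 8.500
  cycle 0 → 2 → 0: weight = 4, length = 2, mean = 4/2 ≈ 2.000
  cycle 1 → 0 → 1: weight = 17, length = 2, mean = 17/2 ≈ 8.500
Minimum mean = 2.000, attained e.g. along the cycle 0 → 2 → 0 with weight 4 and length 2. So λ(A) = 4/2 = 2.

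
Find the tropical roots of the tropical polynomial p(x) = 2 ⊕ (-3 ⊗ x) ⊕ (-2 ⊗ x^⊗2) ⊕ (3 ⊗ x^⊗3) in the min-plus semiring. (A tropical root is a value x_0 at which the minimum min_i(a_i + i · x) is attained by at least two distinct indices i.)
Roots: {-5, -1, 5}

Each tropical root is a break point of the lower envelope of the lines y = a_i + i · x (there are 4 lines, with slopes 0, 1, ..., 3). Only the lines that attain the minimum somewhere contribute to roots; other lines are dominated. Here the surviving (envelope) indices are i = 3, i = 2, i = 1, i = 0.
Intersections between consecutive envelope lines give the roots: for adjacent envelope indices i < j the intersection is x = (a_i − a_j) / (j − i). Reading off the sorted break points: {-5, -1, 5}.
Verification: at each break x_0, at least two indices attain the minimum of min_i(a_i + i · x_0).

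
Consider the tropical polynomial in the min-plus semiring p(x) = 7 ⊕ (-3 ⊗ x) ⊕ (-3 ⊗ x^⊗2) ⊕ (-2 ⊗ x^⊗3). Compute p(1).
p(1) = -2

A tropical monomial a ⊗ x^⊗i evaluates to a + i · x. Evaluating each term at x = 1:
  Term 0 contributes 7 + 0 · 1 = 7
  Term 1 contributes -3 + 1 · 1 = -2
  Term 2 contributes -3 + 2 · 1 = -1
  Term 3 contributes -2 + 3 · 1 = 1
p(1) = ⊕ of these = min[7, -2, -1, 1] = -2.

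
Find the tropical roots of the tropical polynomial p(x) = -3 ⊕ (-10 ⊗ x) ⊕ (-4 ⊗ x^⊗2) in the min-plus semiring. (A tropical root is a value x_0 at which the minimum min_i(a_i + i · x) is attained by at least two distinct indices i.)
Roots: {-6, 7}

Each tropical root is a break point of the lower envelope of the lines y = a_i + i · x (there are 3 lines, with slopes 0, 1, ..., 2). Only the lines that attain the minimum somewhere contribute to roots; other lines are dominated. Here the surviving (envelope) indices are i = 2, i = 1, i = 0.
Intersections between consecutive envelope lines give the roots: for adjacent envelope indices i < j the intersection is x = (a_i − a_j) / (j − i). Reading off the sorted break points: {-6, 7}.
Verification: at each break x_0, at least two indices attain the minimum of min_i(a_i + i · x_0).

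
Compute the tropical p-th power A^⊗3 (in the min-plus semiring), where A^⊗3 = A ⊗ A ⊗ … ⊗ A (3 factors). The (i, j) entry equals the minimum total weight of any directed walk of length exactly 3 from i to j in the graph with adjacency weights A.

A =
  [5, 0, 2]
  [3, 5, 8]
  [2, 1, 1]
A^⊗3 =
  [5, 3, 4]
  [6, 6, 6]
  [4, 3, 3]

Each entry (A^⊗3)_ij equals the minimum over all length-3 walks i = v_0 → v_1 → … → v_3 = j of Σ_t A[v_t][v_{t+1}]. For example, for (i, j) = (0, 2) we minimise over 9 possible intermediate vertex sequences; the minimum is 4, attained along the walk 0 → 2 → 2 → 2.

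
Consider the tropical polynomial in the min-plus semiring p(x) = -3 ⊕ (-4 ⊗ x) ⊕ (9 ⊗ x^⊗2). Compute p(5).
p(5) = -3

A tropical monomial a ⊗ x^⊗i evaluates to a + i · x. Evaluating each term at x = 5:
  Term 0 contributes -3 + 0 · 5 = -3
  Term 1 contributes -4 + 1 · 5 = 1
  Term 2 contributes 9 + 2 · 5 = 19
p(5) = ⊕ of these = min[-3, 1, 19] = -3.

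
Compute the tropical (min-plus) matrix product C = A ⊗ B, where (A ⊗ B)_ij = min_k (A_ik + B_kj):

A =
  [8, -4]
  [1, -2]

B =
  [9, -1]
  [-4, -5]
A ⊗ B =
  [-8, -9]
  [-6, -7]

Apply the min-plus product entry-by-entry:
  C[0][0] = min over k of (A[0][0] + B[0][0] = 8 + 9 = 17, A[0][1] + B[1][0] = -4 + -4 = -8) = -8 (attained at k = 1)
  C[0][1] = min over k of (A[0][0] + B[0][1] = 8 + -1 = 7, A[0][1] + B[1][1] = -4 + -5 = -9) = -9 (attained at k = 1)
  C[1][0] = min over k of (A[1][0] + B[0][0] = 1 + 9 = 10, A[1][1] + B[1][0] = -2 + -4 = -6) = -6 (attained at k = 1)
  C[1][1] = min over k of (A[1][0] + B[0][1] = 1 + -1 = 0, A[1][1] + B[1][1] = -2 + -5 = -7) = -7 (attained at k = 1)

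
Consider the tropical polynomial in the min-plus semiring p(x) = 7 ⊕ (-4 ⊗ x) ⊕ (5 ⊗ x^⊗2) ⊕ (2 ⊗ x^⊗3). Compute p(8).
p(8) = 4

A tropical monomial a ⊗ x^⊗i evaluates to a + i · x. Evaluating each term at x = 8:
  Term 0 contributes 7 + 0 · 8 = 7
  Term 1 contributes -4 + 1 · 8 = 4
  Term 2 contributes 5 + 2 · 8 = 21
  Term 3 contributes 2 + 3 · 8 = 26
p(8) = ⊕ of these = min[7, 4, 21, 26] = 4.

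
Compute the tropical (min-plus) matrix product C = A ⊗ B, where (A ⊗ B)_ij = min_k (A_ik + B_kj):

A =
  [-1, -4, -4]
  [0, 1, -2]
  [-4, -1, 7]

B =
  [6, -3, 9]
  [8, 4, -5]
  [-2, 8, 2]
A ⊗ B =
  [-6, -4, -9]
  [-4, -3, -4]
  [2, -7, -6]

Apply the min-plus product entry-by-entry:
  C[0][0] = min over k of (A[0][0] + B[0][0] = -1 + 6 = 5, A[0][1] + B[1][0] = -4 + 8 = 4, A[0][2] + B[2][0] = -4 + -2 = -6) = -6 (attained at k = 2)
  C[0][1] = min over k of (A[0][0] + B[0][1] = -1 + -3 = -4, A[0][1] + B[1][1] = -4 + 4 = 0, A[0][2] + B[2][1] = -4 + 8 = 4) = -4 (attained at k = 0)
  C[0][2] = min over k of (A[0][0] + B[0][2] = -1 + 9 = 8, A[0][1] + B[1][2] = -4 + -5 = -9, A[0][2] + B[2][2] = -4 + 2 = -2) = -9 (attained at k = 1)
  C[1][0] = min over k of (A[1][0] + B[0][0] = 0 + 6 = 6, A[1][1] + B[1][0] = 1 + 8 = 9, A[1][2] + B[2][0] = -2 + -2 = -4) = -4 (attained at k = 2)
  C[1][1] = min over k of (A[1][0] + B[0][1] = 0 + -3 = -3, A[1][1] + B[1][1] = 1 + 4 = 5, A[1][2] + B[2][1] = -2 + 8 = 6) = -3 (attained at k = 0)
  C[1][2] = min over k of (A[1][0] + B[0][2] = 0 + 9 = 9, A[1][1] + B[1][2] = 1 + -5 = -4, A[1][2] + B[2][2] = -2 + 2 = 0) = -4 (attained at k = 1)
  C[2][0] = min over k of (A[2][0] + B[0][0] = -4 + 6 = 2, A[2][1] + B[1][0] = -1 + 8 = 7, A[2][2] + B[2][0] = 7 + -2 = 5) = 2 (attained at k = 0)
  C[2][1] = min over k of (A[2][0] + B[0][1] = -4 + -3 = -7, A[2][1] + B[1][1] = -1 + 4 = 3, A[2][2] + B[2][1] = 7 + 8 = 15) = -7 (attained at k = 0)
  C[2][2] = min over k of (A[2][0] + B[0][2] = -4 + 9 = 5, A[2][1] + B[1][2] = -1 + -5 = -6, A[2][2] + B[2][2] = 7 + 2 = 9) = -6 (attained at k = 1)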